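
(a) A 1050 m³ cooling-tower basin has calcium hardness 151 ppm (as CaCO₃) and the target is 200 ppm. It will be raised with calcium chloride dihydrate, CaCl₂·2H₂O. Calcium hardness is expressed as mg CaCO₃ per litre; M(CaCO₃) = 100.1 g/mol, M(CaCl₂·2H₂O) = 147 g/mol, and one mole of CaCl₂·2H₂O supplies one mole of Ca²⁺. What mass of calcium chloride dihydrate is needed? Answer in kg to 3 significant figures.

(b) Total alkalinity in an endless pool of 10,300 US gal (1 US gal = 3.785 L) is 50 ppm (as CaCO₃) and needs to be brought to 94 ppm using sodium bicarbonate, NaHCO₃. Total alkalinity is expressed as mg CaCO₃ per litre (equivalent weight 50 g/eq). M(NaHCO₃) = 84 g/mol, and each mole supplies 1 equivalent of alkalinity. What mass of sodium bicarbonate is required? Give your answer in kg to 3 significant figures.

(a) 75.6 kg; (b) 2.88 kg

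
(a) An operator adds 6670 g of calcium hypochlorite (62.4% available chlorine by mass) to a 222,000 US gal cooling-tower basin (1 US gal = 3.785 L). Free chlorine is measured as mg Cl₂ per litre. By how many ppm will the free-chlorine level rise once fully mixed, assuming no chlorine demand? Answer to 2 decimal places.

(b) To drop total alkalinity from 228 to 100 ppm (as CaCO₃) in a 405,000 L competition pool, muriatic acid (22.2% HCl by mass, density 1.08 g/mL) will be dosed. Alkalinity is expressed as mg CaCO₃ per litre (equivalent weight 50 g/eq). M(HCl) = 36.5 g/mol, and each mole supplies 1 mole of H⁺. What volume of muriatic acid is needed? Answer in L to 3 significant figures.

(a) Volume: 222,000 US gal × 3.785 L/gal = 840,270 L.
(a) Available chlorine delivered: 6670 g × 0.624 = 4162 g as Cl₂.
(a) Concentration rise: 4162 g / 840,270 L = 4.953 mg/L = 4.95 ppm.

(b) Alkalinity to neutralize: (228 − 100) = 128 mg/L as CaCO₃ × 405,000 L = 51,840 g as CaCO₃.
(b) Equivalents of H⁺ required: 51,840 ÷ 50 g/eq = 1037 eq = 1037 mol HCl.
(b) Mass of HCl: 1037 × 36.5 = 37,840 g.
(b) Mass of 22.2% solution: 37,840 / 0.222 = 170,500 g.
(b) Volume: 170,500 g ÷ 1.08 g/mL = 157,800 mL.

(a) 4.95 ppm; (b) 158 L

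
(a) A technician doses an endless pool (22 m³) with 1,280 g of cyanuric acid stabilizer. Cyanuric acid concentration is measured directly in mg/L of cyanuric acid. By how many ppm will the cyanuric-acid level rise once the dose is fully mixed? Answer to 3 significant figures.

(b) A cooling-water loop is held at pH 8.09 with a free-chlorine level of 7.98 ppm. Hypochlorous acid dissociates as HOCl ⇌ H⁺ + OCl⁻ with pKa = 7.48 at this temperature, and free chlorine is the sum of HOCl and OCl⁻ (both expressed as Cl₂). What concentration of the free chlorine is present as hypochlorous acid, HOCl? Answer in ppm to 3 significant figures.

(a) 58.2 ppm; (b) 1.57 ppm

(a) Volume: 22 m³ = 22,000 L.
(a) Rise: 1,280 g / 22,000 L × 1000 = 58.18 mg/L.

(b) [OCl⁻]/[HOCl] = 10^(pH − pKa) = 10^(8.09 − 7.48) = 10^0.61 = 4.074.
(b) Fraction as HOCl = 1 / (1 + 4.074) = 0.1971.
(b) HOCl = 0.1971 × 7.98 ppm = 1.573 ppm.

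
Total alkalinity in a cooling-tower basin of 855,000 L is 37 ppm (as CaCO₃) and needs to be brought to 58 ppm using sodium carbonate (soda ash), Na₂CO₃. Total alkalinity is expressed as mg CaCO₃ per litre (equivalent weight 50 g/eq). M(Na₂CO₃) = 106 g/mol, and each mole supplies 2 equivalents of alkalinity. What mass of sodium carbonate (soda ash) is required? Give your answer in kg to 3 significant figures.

Alkalinity to add: (58 − 37) = 21 mg/L as CaCO₃ × 855,000 L = 17,960 g as CaCO₃.
Equivalents: 17,960 g ÷ 50 g/eq = 359.1 eq.
Each mole of Na₂CO₃ supplies 2 eq, so 359.1 / 2 = 179.6 mol.
Mass: 179.6 mol × 106 g/mol = 19,030 g.

19.0 kg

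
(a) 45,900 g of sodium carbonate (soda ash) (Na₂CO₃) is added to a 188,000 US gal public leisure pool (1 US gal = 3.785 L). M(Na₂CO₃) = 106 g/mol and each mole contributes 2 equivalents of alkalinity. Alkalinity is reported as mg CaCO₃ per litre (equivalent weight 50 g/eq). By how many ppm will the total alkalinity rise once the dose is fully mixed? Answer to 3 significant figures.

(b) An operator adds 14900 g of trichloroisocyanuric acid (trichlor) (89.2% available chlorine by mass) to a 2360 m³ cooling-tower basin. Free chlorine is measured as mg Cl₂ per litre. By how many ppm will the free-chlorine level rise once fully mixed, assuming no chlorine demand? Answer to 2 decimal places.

(a) 60.9 ppm; (b) 5.63 ppm

(a) Volume: 188,000 US gal × 3.785 L/gal = 711,580 L.
(a) Moles of Na₂CO₃: 45,900 g ÷ 106 g/mol = 433 mol → 866 eq of alkalinity.
(a) As CaCO₃: 866 eq × 50 g/eq = 43,300 g.
(a) Rise: 43,300 g / 711,580 L × 1000 = 60.85 mg/L.

(b) Volume: 2360 m³ = 2,360,000 L.
(b) Available chlorine delivered: 14,900 g × 0.892 = 13,290 g as Cl₂.
(b) Concentration rise: 13,290 g / 2,360,000 L = 5.632 mg/L = 5.63 ppm.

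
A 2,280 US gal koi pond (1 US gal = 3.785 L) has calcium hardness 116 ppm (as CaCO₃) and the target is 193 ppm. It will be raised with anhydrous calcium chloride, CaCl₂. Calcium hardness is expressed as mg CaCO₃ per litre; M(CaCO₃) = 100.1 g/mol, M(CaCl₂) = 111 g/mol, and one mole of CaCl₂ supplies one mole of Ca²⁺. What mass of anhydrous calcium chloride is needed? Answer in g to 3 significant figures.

737 g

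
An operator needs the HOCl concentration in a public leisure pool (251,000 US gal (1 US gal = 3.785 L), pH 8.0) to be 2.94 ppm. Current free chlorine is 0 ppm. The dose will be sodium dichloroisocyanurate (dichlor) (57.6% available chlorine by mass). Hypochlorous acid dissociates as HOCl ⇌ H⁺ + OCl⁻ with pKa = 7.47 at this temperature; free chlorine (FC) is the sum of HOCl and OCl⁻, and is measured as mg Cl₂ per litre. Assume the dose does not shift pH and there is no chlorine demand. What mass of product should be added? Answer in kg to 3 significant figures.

21.3 kg

Volume: 251,000 US gal × 3.785 L/gal = 950,035 L.
[OCl⁻]/[HOCl] = 10^(pH − pKa) = 10^(8.0 − 7.47) = 3.388; fraction as HOCl = 1/(1 + 3.388) = 0.2279.
Free chlorine required for 2.94 ppm HOCl: 2.94 / 0.2279 = 12.9 ppm.
FC to add: 12.9 − 0 = 12.9 mg/L as Cl₂.
Cl₂ equivalent: 12.9 mg/L × 950,035 L = 12,260 g.
Product at 57.6% available Cl: 12,260 / 0.576 = 21,280 g.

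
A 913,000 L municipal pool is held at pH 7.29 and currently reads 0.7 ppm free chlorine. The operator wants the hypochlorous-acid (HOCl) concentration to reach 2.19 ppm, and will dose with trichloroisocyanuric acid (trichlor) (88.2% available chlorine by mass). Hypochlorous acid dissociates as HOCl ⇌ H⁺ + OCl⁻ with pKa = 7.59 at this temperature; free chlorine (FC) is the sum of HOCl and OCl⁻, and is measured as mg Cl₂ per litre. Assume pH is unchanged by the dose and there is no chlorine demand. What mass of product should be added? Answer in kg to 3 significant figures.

[OCl⁻]/[HOCl] = 10^(pH − pKa) = 10^(7.29 − 7.59) = 0.5012; fraction as HOCl = 1/(1 + 0.5012) = 0.6661.
Free chlorine required for 2.19 ppm HOCl: 2.19 / 0.6661 = 3.288 ppm.
FC to add: 3.288 − 0.7 = 2.588 mg/L as Cl₂.
Cl₂ equivalent: 2.588 mg/L × 913,000 L = 2362 g.
Product at 88.2% available Cl: 2362 / 0.882 = 2679 g.

2.68 kg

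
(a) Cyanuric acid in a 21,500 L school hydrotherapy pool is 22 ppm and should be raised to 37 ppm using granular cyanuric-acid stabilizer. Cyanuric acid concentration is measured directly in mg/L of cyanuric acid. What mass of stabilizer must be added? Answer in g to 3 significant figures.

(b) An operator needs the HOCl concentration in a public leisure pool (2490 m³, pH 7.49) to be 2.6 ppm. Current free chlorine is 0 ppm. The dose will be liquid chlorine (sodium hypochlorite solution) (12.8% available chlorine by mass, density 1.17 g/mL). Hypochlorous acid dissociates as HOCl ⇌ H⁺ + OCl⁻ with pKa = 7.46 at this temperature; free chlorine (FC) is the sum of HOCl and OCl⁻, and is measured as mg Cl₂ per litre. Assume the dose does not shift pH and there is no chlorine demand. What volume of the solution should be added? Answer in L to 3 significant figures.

(a) 322 g; (b) 89.6 L

(a) CYA to add: (37 − 22) = 15 mg/L × 21,500 L = 322.5 g cyanuric acid.

(b) Volume: 2490 m³ = 2,490,000 L.
(b) [OCl⁻]/[HOCl] = 10^(pH − pKa) = 10^(7.49 − 7.46) = 1.072; fraction as HOCl = 1/(1 + 1.072) = 0.4827.
(b) Free chlorine required for 2.6 ppm HOCl: 2.6 / 0.4827 = 5.386 ppm.
(b) FC to add: 5.386 − 0 = 5.386 mg/L as Cl₂.
(b) Cl₂ equivalent: 5.386 mg/L × 2,490,000 L = 13,410 g.
(b) Product at 12.8% available Cl: 13,410 / 0.128 = 104,800 g.
(b) Volume: 104,800 g ÷ 1.17 g/mL = 89,550 mL.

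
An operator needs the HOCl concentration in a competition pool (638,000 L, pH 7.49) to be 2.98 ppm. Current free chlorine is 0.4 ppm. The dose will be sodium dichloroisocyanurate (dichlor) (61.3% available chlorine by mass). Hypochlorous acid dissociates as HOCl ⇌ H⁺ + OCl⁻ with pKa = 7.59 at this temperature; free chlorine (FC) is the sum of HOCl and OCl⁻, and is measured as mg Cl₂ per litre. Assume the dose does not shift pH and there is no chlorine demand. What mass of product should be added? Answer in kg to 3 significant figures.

[OCl⁻]/[HOCl] = 10^(pH − pKa) = 10^(7.49 − 7.59) = 0.7943; fraction as HOCl = 1/(1 + 0.7943) = 0.5573.
Free chlorine required for 2.98 ppm HOCl: 2.98 / 0.5573 = 5.347 ppm.
FC to add: 5.347 − 0.4 = 4.947 mg/L as Cl₂.
Cl₂ equivalent: 4.947 mg/L × 638,000 L = 3156 g.
Product at 61.3% available Cl: 3156 / 0.613 = 5149 g.

5.15 kg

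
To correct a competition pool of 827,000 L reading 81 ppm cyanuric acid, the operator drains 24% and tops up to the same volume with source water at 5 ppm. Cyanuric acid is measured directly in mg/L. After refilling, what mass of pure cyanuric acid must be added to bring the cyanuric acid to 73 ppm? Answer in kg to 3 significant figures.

After draining 24% and refilling: 81 × 0.76 + 5 × 0.24 = 62.76 ppm.
Deficit to target: 73 − 62.76 = 10.24 mg/L.
Mass: 10.24 mg/L × 827,000 L = 8468 g cyanuric acid.

8.47 kg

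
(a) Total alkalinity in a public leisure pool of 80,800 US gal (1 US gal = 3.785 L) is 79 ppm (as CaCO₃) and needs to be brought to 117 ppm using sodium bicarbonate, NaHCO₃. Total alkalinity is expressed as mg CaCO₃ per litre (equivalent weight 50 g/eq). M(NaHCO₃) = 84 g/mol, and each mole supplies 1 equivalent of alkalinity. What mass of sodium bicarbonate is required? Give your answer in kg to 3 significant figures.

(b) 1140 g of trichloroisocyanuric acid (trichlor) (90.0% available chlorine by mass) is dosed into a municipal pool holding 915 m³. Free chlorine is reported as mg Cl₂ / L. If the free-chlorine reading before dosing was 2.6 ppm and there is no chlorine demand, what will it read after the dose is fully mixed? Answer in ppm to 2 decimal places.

(a) 19.5 kg; (b) 3.72 ppm

(a) Volume: 80,800 US gal × 3.785 L/gal = 305,828 L.
(a) Alkalinity to add: (117 − 79) = 38 mg/L as CaCO₃ × 305,828 L = 11,620 g as CaCO₃.
(a) Equivalents: 11,620 g ÷ 50 g/eq = 232.4 eq.
(a) NaHCO₃ supplies 1 eq per mole → 232.4 mol.
(a) Mass: 232.4 mol × 84 g/mol = 19,520 g.

(b) Volume: 915 m³ = 915,000 L.
(b) Available chlorine delivered: 1140 g × 0.9 = 1026 g as Cl₂.
(b) Concentration rise: 1026 g / 915,000 L = 1.121 mg/L = 1.12 ppm.
(b) Final FC: 2.6 + 1.12 = 3.72 ppm.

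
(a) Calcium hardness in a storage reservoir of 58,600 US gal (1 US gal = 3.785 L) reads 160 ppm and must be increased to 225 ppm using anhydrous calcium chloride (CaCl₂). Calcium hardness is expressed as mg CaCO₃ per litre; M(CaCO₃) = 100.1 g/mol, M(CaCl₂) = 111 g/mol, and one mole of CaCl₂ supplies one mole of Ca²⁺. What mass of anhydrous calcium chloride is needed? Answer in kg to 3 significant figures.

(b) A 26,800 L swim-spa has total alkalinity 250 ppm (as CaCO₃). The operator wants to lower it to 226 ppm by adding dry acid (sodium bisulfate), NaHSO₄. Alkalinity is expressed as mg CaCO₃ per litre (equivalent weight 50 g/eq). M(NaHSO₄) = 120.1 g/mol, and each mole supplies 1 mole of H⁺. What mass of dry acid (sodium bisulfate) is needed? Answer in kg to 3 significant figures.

(a) 16.0 kg; (b) 1.54 kg

(a) Volume: 58,600 US gal × 3.785 L/gal = 221,801 L.
(a) Hardness to add: (225 − 160) = 65 mg/L as CaCO₃ × 221,801 L = 14,420 g as CaCO₃.
(a) Moles of Ca²⁺ (1 mol Ca²⁺ ≡ 1 mol CaCO₃): 14,420 / 100.1 g/mol = 144 mol.
(a) Mass of CaCl₂: 144 × 111 = 15,990 g.

(b) Alkalinity to neutralize: (250 − 226) = 24 mg/L as CaCO₃ × 26,800 L = 643.2 g as CaCO₃.
(b) Equivalents of H⁺ required: 643.2 ÷ 50 g/eq = 12.86 eq = 12.86 mol NaHSO₄.
(b) Mass of NaHSO₄: 12.86 × 120.1 = 1545 g.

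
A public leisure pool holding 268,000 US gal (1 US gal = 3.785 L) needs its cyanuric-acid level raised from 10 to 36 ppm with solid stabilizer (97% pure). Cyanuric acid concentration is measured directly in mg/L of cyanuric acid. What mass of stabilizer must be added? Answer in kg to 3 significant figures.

27.2 kg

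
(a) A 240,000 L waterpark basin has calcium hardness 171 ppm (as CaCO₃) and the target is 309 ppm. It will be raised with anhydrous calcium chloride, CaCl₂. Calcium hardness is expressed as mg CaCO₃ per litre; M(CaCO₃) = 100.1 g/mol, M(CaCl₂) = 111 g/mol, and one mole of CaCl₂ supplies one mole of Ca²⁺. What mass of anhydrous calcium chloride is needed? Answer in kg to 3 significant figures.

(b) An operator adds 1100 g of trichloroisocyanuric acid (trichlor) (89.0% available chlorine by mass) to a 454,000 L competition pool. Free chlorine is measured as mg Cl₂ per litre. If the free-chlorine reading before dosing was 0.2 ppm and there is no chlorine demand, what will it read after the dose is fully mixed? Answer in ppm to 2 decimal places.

(a) 36.7 kg; (b) 2.36 ppm

(a) Hardness to add: (309 − 171) = 138 mg/L as CaCO₃ × 240,000 L = 33,120 g as CaCO₃.
(a) Moles of Ca²⁺ (1 mol Ca²⁺ ≡ 1 mol CaCO₃): 33,120 / 100.1 g/mol = 330.9 mol.
(a) Mass of CaCl₂: 330.9 × 111 = 36,730 g.

(b) Available chlorine delivered: 1100 g × 0.89 = 979 g as Cl₂.
(b) Concentration rise: 979 g / 454,000 L = 2.156 mg/L = 2.16 ppm.
(b) Final FC: 0.2 + 2.16 = 2.36 ppm.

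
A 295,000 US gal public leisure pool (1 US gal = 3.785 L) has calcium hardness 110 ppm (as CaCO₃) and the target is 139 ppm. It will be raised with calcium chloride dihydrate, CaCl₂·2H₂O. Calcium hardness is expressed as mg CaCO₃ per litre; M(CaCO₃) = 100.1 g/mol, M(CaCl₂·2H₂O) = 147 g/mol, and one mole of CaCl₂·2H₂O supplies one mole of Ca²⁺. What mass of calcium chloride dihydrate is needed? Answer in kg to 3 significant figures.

47.6 kg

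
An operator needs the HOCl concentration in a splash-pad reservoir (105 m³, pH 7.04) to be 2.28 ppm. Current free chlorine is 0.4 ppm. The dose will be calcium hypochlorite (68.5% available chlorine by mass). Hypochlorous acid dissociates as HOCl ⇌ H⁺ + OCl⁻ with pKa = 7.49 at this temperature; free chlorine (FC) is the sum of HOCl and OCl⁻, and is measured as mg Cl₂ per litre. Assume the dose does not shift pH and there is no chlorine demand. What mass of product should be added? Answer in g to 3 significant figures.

412 g

Volume: 105 m³ = 105,000 L.
[OCl⁻]/[HOCl] = 10^(pH − pKa) = 10^(7.04 − 7.49) = 0.3548; fraction as HOCl = 1/(1 + 0.3548) = 0.7381.
Free chlorine required for 2.28 ppm HOCl: 2.28 / 0.7381 = 3.089 ppm.
FC to add: 3.089 − 0.4 = 2.689 mg/L as Cl₂.
Cl₂ equivalent: 2.689 mg/L × 105,000 L = 282.3 g.
Product at 68.5% available Cl: 282.3 / 0.685 = 412.2 g.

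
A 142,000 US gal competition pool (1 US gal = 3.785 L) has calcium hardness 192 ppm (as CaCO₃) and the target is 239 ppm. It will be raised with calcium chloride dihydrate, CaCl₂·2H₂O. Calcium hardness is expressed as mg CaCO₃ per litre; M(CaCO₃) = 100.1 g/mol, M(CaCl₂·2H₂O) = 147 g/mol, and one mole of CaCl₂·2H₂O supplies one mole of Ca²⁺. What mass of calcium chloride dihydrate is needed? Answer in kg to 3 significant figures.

Volume: 142,000 US gal × 3.785 L/gal = 537,470 L.
Hardness to add: (239 − 192) = 47 mg/L as CaCO₃ × 537,470 L = 25,260 g as CaCO₃.
Moles of Ca²⁺ (1 mol Ca²⁺ ≡ 1 mol CaCO₃): 25,260 / 100.1 g/mol = 252.4 mol.
Mass of CaCl₂·2H₂O: 252.4 × 147 = 37,100 g.

37.1 kg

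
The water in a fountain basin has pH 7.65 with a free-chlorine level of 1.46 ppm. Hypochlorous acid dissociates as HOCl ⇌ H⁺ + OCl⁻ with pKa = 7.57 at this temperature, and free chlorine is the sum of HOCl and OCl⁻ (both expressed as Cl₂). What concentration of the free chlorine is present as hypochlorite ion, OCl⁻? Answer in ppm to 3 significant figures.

0.797 ppm

[OCl⁻]/[HOCl] = 10^(pH − pKa) = 10^(7.65 − 7.57) = 10^0.08 = 1.202.
Fraction as HOCl = 1 / (1 + 1.202) = 0.4541.
OCl⁻ = (1 − 0.4541) × 1.46 ppm = 0.797 ppm.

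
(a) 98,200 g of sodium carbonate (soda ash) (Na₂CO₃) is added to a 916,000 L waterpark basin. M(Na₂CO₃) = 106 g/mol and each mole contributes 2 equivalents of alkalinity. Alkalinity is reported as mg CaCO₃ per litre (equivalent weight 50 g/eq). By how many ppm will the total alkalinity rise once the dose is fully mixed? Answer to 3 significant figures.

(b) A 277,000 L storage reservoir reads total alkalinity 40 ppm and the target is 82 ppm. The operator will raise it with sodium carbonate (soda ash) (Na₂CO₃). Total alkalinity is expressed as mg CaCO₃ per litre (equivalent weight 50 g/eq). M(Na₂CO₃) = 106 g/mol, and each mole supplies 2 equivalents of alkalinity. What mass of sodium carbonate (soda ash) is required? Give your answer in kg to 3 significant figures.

(a) Moles of Na₂CO₃: 98,200 g ÷ 106 g/mol = 926.4 mol → 1853 eq of alkalinity.
(a) As CaCO₃: 1853 eq × 50 g/eq = 92,640 g.
(a) Rise: 92,640 g / 916,000 L × 1000 = 101.1 mg/L.

(b) Alkalinity to add: (82 − 40) = 42 mg/L as CaCO₃ × 277,000 L = 11,630 g as CaCO₃.
(b) Equivalents: 11,630 g ÷ 50 g/eq = 232.7 eq.
(b) Each mole of Na₂CO₃ supplies 2 eq, so 232.7 / 2 = 116.3 mol.
(b) Mass: 116.3 mol × 106 g/mol = 12,330 g.

(a) 101 ppm; (b) 12.3 kg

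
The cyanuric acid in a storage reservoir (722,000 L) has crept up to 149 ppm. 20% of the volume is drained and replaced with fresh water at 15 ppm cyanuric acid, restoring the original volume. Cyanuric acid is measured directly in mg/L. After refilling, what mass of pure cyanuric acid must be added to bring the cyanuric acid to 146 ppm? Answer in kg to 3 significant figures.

17.2 kg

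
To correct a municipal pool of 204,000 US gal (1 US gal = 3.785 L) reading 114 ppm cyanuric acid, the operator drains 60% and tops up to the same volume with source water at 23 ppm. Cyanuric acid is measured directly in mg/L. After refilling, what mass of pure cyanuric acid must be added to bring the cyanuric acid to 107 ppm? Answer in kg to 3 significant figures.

36.8 kg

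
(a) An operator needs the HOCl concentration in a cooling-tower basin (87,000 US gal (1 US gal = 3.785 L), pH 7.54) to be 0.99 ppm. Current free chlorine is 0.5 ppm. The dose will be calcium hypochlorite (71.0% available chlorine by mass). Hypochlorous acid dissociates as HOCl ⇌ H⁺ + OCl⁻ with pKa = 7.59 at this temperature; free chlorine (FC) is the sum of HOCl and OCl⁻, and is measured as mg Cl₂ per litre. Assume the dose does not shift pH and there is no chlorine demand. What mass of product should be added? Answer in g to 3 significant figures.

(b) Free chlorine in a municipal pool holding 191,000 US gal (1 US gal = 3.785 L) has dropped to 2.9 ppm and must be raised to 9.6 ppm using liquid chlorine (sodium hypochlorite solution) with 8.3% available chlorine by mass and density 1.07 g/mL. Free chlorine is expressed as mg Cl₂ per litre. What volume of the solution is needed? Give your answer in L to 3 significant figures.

(a) 636 g; (b) 54.5 L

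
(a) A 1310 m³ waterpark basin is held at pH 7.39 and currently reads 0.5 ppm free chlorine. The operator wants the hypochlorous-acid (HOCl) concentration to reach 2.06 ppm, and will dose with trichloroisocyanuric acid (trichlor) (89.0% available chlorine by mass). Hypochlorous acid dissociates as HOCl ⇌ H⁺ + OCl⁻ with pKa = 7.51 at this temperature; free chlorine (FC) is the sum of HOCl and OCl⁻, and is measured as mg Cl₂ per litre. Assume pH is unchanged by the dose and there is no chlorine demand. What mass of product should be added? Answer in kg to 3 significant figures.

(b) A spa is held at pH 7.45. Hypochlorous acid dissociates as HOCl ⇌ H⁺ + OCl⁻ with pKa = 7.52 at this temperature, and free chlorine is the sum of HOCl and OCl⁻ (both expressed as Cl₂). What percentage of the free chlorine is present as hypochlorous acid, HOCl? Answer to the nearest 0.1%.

(a) 4.60 kg; (b) 54.0%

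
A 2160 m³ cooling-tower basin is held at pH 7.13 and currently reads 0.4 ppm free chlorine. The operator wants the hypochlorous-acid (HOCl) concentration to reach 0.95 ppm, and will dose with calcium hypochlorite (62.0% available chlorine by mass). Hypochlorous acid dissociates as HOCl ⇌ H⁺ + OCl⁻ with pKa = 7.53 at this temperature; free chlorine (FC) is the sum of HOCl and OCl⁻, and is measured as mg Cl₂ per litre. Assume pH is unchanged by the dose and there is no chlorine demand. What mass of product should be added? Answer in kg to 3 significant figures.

Volume: 2160 m³ = 2,160,000 L.
[OCl⁻]/[HOCl] = 10^(pH − pKa) = 10^(7.13 − 7.53) = 0.3981; fraction as HOCl = 1/(1 + 0.3981) = 0.7153.
Free chlorine required for 0.95 ppm HOCl: 0.95 / 0.7153 = 1.328 ppm.
FC to add: 1.328 − 0.4 = 0.9282 mg/L as Cl₂.
Cl₂ equivalent: 0.9282 mg/L × 2,160,000 L = 2005 g.
Product at 62.0% available Cl: 2005 / 0.62 = 3234 g.

3.23 kg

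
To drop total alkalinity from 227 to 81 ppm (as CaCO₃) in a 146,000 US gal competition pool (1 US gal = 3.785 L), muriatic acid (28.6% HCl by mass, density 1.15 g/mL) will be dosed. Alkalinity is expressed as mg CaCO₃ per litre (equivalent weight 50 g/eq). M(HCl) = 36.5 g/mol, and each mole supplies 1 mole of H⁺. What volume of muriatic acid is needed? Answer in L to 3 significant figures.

179 L

Volume: 146,000 US gal × 3.785 L/gal = 552,610 L.
Alkalinity to neutralize: (227 − 81) = 146 mg/L as CaCO₃ × 552,610 L = 80,680 g as CaCO₃.
Equivalents of H⁺ required: 80,680 ÷ 50 g/eq = 1614 eq = 1614 mol HCl.
Mass of HCl: 1614 × 36.5 = 58,900 g.
Mass of 28.6% solution: 58,900 / 0.286 = 205,900 g.
Volume: 205,900 g ÷ 1.15 g/mL = 179,100 mL.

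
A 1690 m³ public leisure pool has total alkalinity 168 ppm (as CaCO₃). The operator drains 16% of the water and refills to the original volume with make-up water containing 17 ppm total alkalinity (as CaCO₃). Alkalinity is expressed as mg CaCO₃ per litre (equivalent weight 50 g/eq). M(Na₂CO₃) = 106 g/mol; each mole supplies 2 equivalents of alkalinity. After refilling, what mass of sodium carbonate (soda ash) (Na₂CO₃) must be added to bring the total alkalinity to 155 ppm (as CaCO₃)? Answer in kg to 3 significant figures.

Volume: 1690 m³ = 1,690,000 L.
After draining 16% and refilling: 168 × 0.84 + 17 × 0.16 = 143.84 ppm.
Deficit to target: 155 − 143.84 = 11.16 mg/L.
As CaCO₃: 11.16 mg/L × 1,690,000 L = 18,860 g; ÷ 50 g/eq ÷ 2 = 188.6 mol Na₂CO₃.
Mass: 188.6 × 106 = 19,990 g.

20.0 kg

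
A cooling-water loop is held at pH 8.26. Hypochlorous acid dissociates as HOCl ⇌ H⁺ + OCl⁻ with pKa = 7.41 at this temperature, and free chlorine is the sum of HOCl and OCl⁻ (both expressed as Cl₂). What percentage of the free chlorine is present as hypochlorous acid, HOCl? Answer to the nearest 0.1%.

[OCl⁻]/[HOCl] = 10^(pH − pKa) = 10^(8.26 − 7.41) = 10^0.85 = 7.079.
Fraction as HOCl = 1 / (1 + 7.079) = 0.1238.

12.4%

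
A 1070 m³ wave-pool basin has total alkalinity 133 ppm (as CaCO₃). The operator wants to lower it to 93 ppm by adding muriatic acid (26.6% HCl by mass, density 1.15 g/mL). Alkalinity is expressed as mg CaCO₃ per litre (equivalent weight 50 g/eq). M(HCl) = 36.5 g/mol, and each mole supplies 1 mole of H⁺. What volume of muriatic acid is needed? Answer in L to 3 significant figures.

Volume: 1070 m³ = 1,070,000 L.
Alkalinity to neutralize: (133 − 93) = 40 mg/L as CaCO₃ × 1,070,000 L = 42,800 g as CaCO₃.
Equivalents of H⁺ required: 42,800 ÷ 50 g/eq = 856 eq = 856 mol HCl.
Mass of HCl: 856 × 36.5 = 31,240 g.
Mass of 26.6% solution: 31,240 / 0.266 = 117,500 g.
Volume: 117,500 g ÷ 1.15 g/mL = 102,100 mL.

102 L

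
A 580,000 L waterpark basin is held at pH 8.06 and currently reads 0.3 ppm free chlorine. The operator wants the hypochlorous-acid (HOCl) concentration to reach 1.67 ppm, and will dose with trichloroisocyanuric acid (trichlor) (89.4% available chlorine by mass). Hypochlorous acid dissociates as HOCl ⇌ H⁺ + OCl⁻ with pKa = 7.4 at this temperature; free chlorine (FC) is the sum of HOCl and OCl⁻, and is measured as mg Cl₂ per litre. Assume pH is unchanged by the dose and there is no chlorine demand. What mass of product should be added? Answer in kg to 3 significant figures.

5.84 kg

[OCl⁻]/[HOCl] = 10^(pH − pKa) = 10^(8.06 − 7.4) = 4.571; fraction as HOCl = 1/(1 + 4.571) = 0.1795.
Free chlorine required for 1.67 ppm HOCl: 1.67 / 0.1795 = 9.303 ppm.
FC to add: 9.303 − 0.3 = 9.003 mg/L as Cl₂.
Cl₂ equivalent: 9.003 mg/L × 580,000 L = 5222 g.
Product at 89.4% available Cl: 5222 / 0.894 = 5841 g.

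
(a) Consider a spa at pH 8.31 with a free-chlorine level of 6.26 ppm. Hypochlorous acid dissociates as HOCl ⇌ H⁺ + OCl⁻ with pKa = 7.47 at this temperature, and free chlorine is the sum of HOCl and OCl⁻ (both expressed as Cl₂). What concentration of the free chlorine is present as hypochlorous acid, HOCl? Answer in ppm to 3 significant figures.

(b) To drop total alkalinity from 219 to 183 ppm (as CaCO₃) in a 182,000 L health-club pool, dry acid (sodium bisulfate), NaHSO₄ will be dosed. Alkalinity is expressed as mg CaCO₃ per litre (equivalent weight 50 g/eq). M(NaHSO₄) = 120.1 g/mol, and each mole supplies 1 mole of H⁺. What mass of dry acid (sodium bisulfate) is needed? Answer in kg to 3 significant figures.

(a) 0.791 ppm; (b) 15.7 kg

(a) [OCl⁻]/[HOCl] = 10^(pH − pKa) = 10^(8.31 − 7.47) = 10^0.84 = 6.918.
(a) Fraction as HOCl = 1 / (1 + 6.918) = 0.1263.
(a) HOCl = 0.1263 × 6.26 ppm = 0.7906 ppm.

(b) Alkalinity to neutralize: (219 − 183) = 36 mg/L as CaCO₃ × 182,000 L = 6552 g as CaCO₃.
(b) Equivalents of H⁺ required: 6552 ÷ 50 g/eq = 131 eq = 131 mol NaHSO₄.
(b) Mass of NaHSO₄: 131 × 120.1 = 15,740 g.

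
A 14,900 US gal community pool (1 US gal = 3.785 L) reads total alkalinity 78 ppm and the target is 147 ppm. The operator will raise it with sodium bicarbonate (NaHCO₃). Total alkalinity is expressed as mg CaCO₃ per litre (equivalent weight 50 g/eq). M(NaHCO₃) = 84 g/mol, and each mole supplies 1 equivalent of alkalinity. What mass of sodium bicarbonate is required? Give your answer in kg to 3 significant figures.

Volume: 14,900 US gal × 3.785 L/gal = 56,396 L.
Alkalinity to add: (147 − 78) = 69 mg/L as CaCO₃ × 56,396 L = 3891 g as CaCO₃.
Equivalents: 3891 g ÷ 50 g/eq = 77.83 eq.
NaHCO₃ supplies 1 eq per mole → 77.83 mol.
Mass: 77.83 mol × 84 g/mol = 6537 g.

6.54 kg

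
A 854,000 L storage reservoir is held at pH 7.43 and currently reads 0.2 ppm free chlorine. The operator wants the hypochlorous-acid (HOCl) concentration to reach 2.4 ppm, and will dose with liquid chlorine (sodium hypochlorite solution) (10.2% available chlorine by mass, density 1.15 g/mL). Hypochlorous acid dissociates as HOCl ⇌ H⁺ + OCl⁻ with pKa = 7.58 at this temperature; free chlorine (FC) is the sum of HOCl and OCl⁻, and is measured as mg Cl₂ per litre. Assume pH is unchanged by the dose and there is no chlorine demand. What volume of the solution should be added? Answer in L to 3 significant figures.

28.4 L

[OCl⁻]/[HOCl] = 10^(pH − pKa) = 10^(7.43 − 7.58) = 0.7079; fraction as HOCl = 1/(1 + 0.7079) = 0.5855.
Free chlorine required for 2.4 ppm HOCl: 2.4 / 0.5855 = 4.099 ppm.
FC to add: 4.099 − 0.2 = 3.899 mg/L as Cl₂.
Cl₂ equivalent: 3.899 mg/L × 854,000 L = 3330 g.
Product at 10.2% available Cl: 3330 / 0.102 = 32,650 g.
Volume: 32,650 g ÷ 1.15 g/mL = 28,390 mL.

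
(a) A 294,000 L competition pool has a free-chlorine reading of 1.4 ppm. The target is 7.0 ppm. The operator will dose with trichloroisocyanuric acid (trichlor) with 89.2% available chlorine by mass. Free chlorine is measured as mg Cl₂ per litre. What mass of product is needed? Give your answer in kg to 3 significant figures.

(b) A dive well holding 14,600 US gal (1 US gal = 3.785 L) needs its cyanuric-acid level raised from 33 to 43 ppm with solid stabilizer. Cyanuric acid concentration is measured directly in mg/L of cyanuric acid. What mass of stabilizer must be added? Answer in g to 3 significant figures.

(a) Chlorine deficit: 7.0 − 1.4 = 5.6 ppm = 5.6 mg/L as Cl₂.
(a) Cl₂ equivalent needed: 5.6 mg/L × 294,000 L = 1,646,000 mg = 1646 g.
(a) Product at 89.2% available chlorine: 1646 / 0.892 = 1846 g.

(b) Volume: 14,600 US gal × 3.785 L/gal = 55,261 L.
(b) CYA to add: (43 − 33) = 10 mg/L × 55,261 L = 552.6 g cyanuric acid.

(a) 1.85 kg; (b) 553 g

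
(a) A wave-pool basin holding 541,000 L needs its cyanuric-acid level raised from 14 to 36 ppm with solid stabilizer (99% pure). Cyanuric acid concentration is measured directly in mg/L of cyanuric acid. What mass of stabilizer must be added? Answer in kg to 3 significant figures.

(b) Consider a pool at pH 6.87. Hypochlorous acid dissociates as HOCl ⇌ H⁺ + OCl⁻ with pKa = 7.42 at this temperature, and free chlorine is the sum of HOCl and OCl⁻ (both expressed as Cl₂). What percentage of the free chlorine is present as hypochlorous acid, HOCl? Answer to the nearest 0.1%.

(a) 12.0 kg; (b) 78.0%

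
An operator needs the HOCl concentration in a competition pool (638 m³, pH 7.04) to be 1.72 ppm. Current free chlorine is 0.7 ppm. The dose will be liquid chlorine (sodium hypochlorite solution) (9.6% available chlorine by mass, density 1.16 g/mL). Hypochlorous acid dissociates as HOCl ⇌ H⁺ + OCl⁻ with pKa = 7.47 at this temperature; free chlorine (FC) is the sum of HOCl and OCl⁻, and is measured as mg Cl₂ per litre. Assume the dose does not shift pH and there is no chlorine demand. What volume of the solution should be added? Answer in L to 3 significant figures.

Volume: 638 m³ = 638,000 L.
[OCl⁻]/[HOCl] = 10^(pH − pKa) = 10^(7.04 − 7.47) = 0.3715; fraction as HOCl = 1/(1 + 0.3715) = 0.7291.
Free chlorine required for 1.72 ppm HOCl: 1.72 / 0.7291 = 2.359 ppm.
FC to add: 2.359 − 0.7 = 1.659 mg/L as Cl₂.
Cl₂ equivalent: 1.659 mg/L × 638,000 L = 1058 g.
Product at 9.6% available Cl: 1058 / 0.096 = 11,030 g.
Volume: 11,030 g ÷ 1.16 g/mL = 9505 mL.

9.50 L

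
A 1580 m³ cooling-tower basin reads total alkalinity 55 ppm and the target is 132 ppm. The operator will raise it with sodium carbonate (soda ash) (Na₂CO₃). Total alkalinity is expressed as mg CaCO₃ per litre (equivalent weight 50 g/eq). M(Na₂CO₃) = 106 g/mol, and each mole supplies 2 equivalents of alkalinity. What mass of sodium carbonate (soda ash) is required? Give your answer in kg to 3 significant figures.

129 kg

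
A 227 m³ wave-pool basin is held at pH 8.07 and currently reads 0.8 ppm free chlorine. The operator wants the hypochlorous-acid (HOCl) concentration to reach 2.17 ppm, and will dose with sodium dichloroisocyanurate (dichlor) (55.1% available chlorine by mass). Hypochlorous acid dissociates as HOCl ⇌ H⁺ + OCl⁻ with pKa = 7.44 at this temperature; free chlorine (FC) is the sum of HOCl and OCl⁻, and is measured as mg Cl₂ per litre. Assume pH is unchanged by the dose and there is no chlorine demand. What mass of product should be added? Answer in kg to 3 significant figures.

Volume: 227 m³ = 227,000 L.
[OCl⁻]/[HOCl] = 10^(pH − pKa) = 10^(8.07 − 7.44) = 4.266; fraction as HOCl = 1/(1 + 4.266) = 0.1899.
Free chlorine required for 2.17 ppm HOCl: 2.17 / 0.1899 = 11.43 ppm.
FC to add: 11.43 − 0.8 = 10.63 mg/L as Cl₂.
Cl₂ equivalent: 10.63 mg/L × 227,000 L = 2412 g.
Product at 55.1% available Cl: 2412 / 0.551 = 4378 g.

4.38 kg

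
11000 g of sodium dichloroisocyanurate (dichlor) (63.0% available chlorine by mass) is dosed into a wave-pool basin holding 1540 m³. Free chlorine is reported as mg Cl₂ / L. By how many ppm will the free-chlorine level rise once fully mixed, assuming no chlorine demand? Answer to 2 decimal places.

4.50 ppm

Volume: 1540 m³ = 1,540,000 L.
Available chlorine delivered: 11,000 g × 0.63 = 6930 g as Cl₂.
Concentration rise: 6930 g / 1,540,000 L = 4.5 mg/L = 4.50 ppm.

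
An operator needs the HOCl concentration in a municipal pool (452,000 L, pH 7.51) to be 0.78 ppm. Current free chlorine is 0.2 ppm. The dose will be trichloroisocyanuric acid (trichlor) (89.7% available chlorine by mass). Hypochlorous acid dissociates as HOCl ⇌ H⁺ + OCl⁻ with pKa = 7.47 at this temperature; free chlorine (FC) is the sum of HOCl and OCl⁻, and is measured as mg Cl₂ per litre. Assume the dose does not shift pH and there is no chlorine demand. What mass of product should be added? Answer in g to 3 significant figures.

[OCl⁻]/[HOCl] = 10^(pH − pKa) = 10^(7.51 − 7.47) = 1.096; fraction as HOCl = 1/(1 + 1.096) = 0.477.
Free chlorine required for 0.78 ppm HOCl: 0.78 / 0.477 = 1.635 ppm.
FC to add: 1.635 − 0.2 = 1.435 mg/L as Cl₂.
Cl₂ equivalent: 1.435 mg/L × 452,000 L = 648.7 g.
Product at 89.7% available Cl: 648.7 / 0.897 = 723.2 g.

723 g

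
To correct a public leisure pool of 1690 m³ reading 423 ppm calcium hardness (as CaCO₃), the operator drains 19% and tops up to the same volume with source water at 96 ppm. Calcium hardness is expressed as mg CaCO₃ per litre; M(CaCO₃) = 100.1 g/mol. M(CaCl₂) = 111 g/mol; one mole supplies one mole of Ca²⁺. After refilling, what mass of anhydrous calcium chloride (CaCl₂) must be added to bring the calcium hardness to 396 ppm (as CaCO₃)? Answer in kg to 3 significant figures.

65.8 kg

Volume: 1690 m³ = 1,690,000 L.
After draining 19% and refilling: 423 × 0.81 + 96 × 0.19 = 360.87 ppm.
Deficit to target: 396 − 360.87 = 35.13 mg/L.
As CaCO₃: 35.13 mg/L × 1,690,000 L = 59,370 g; ÷ 100.1 = 593.1 mol Ca²⁺.
Mass: 593.1 × 111 = 65,830 g.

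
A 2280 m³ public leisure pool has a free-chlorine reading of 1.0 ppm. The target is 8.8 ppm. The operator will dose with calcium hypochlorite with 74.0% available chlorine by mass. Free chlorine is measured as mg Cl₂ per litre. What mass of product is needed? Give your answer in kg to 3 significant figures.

24.0 kg

Volume: 2280 m³ = 2,280,000 L.
Chlorine deficit: 8.8 − 1.0 = 7.8 ppm = 7.8 mg/L as Cl₂.
Cl₂ equivalent needed: 7.8 mg/L × 2,280,000 L = 17,780,000 mg = 17,780 g.
Product at 74.0% available chlorine: 17,780 / 0.74 = 24,030 g.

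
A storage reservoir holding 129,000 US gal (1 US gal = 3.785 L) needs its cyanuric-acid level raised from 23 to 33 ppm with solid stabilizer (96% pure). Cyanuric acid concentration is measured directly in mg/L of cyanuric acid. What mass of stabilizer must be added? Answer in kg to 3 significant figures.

Volume: 129,000 US gal × 3.785 L/gal = 488,265 L.
CYA to add: (33 − 23) = 10 mg/L × 488,265 L = 4883 g cyanuric acid.
At 96% purity: 4883 / 0.96 = 5086 g product.

5.09 kg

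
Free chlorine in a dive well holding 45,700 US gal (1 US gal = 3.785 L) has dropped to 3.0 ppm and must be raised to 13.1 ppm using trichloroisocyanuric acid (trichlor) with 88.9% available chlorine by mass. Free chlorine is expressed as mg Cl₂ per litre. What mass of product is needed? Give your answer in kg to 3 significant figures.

Volume: 45,700 US gal × 3.785 L/gal = 172,974 L.
Chlorine deficit: 13.1 − 3.0 = 10.1 ppm = 10.1 mg/L as Cl₂.
Cl₂ equivalent needed: 10.1 mg/L × 172,974 L = 1,747,000 mg = 1747 g.
Product at 88.9% available chlorine: 1747 / 0.889 = 1965 g.

1.97 kg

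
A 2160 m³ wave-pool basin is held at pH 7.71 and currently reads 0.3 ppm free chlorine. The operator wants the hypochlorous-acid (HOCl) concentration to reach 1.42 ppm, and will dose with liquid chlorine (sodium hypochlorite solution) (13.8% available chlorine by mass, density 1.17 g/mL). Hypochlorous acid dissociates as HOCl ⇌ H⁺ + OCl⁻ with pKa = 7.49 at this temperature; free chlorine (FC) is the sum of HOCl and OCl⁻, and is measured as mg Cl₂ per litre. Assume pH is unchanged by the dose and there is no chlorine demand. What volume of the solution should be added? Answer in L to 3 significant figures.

46.5 L

Volume: 2160 m³ = 2,160,000 L.
[OCl⁻]/[HOCl] = 10^(pH − pKa) = 10^(7.71 − 7.49) = 1.66; fraction as HOCl = 1/(1 + 1.66) = 0.376.
Free chlorine required for 1.42 ppm HOCl: 1.42 / 0.376 = 3.777 ppm.
FC to add: 3.777 − 0.3 = 3.477 mg/L as Cl₂.
Cl₂ equivalent: 3.477 mg/L × 2,160,000 L = 7509 g.
Product at 13.8% available Cl: 7509 / 0.138 = 54,420 g.
Volume: 54,420 g ÷ 1.17 g/mL = 46,510 mL.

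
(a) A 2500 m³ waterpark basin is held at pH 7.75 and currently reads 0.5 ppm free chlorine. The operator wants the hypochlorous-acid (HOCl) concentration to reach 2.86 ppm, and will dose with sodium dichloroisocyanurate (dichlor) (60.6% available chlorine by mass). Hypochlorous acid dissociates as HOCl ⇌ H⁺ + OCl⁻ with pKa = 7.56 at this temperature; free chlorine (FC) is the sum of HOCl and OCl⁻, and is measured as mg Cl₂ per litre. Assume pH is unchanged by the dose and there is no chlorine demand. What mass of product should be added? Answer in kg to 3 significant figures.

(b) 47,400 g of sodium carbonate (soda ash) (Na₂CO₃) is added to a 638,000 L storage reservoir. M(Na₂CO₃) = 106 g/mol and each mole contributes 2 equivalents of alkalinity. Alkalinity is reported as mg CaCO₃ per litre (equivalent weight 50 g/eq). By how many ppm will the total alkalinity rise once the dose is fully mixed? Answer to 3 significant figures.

(a) 28.0 kg; (b) 70.1 ppm

(a) Volume: 2500 m³ = 2,500,000 L.
(a) [OCl⁻]/[HOCl] = 10^(pH − pKa) = 10^(7.75 − 7.56) = 1.549; fraction as HOCl = 1/(1 + 1.549) = 0.3923.
(a) Free chlorine required for 2.86 ppm HOCl: 2.86 / 0.3923 = 7.29 ppm.
(a) FC to add: 7.29 − 0.5 = 6.79 mg/L as Cl₂.
(a) Cl₂ equivalent: 6.79 mg/L × 2,500,000 L = 16,970 g.
(a) Product at 60.6% available Cl: 16,970 / 0.606 = 28,010 g.

(b) Moles of Na₂CO₃: 47,400 g ÷ 106 g/mol = 447.2 mol → 894.3 eq of alkalinity.
(b) As CaCO₃: 894.3 eq × 50 g/eq = 44,720 g.
(b) Rise: 44,720 g / 638,000 L × 1000 = 70.09 mg/L.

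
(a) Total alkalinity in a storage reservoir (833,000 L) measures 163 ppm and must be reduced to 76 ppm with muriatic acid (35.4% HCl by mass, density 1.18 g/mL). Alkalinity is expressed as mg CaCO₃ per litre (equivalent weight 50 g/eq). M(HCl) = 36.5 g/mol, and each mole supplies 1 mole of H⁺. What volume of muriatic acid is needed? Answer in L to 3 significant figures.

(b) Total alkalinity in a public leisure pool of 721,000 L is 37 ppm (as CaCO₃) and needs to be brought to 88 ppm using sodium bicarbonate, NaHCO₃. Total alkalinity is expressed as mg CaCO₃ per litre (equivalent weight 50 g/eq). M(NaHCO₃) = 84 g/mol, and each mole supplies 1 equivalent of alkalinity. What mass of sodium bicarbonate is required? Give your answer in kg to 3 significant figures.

(a) 127 L; (b) 61.8 kg

(a) Alkalinity to neutralize: (163 − 76) = 87 mg/L as CaCO₃ × 833,000 L = 72,470 g as CaCO₃.
(a) Equivalents of H⁺ required: 72,470 ÷ 50 g/eq = 1449 eq = 1449 mol HCl.
(a) Mass of HCl: 1449 × 36.5 = 52,900 g.
(a) Mass of 35.4% solution: 52,900 / 0.354 = 149,400 g.
(a) Volume: 149,400 g ÷ 1.18 g/mL = 126,600 mL.

(b) Alkalinity to add: (88 − 37) = 51 mg/L as CaCO₃ × 721,000 L = 36,770 g as CaCO₃.
(b) Equivalents: 36,770 g ÷ 50 g/eq = 735.4 eq.
(b) NaHCO₃ supplies 1 eq per mole → 735.4 mol.
(b) Mass: 735.4 mol × 84 g/mol = 61,780 g.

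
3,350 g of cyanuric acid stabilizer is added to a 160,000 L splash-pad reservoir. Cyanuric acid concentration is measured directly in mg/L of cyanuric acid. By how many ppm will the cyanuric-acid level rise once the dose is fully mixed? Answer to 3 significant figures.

20.9 ppm

Rise: 3,350 g / 160,000 L × 1000 = 20.94 mg/L.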